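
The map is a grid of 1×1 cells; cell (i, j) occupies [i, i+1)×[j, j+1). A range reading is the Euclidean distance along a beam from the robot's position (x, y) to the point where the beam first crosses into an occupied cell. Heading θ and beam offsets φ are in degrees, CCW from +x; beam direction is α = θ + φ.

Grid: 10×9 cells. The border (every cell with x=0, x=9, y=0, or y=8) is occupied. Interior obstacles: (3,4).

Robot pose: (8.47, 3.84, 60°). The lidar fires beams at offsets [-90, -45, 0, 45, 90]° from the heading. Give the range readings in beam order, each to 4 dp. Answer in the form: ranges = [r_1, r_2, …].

ranges = [0.6120, 0.5487, 1.0600, 4.3067, 8.3200]

beam 1: φ=-90°, α=330°
  direction (0.8660, -0.5000); cell (8,3); t to first gridline: x 0.6120, y 1.6800 (then +1.1547 / +2.0000)
    (9,3) via x @ 0.6120  # hit
  → r_1 = 0.6120
beam 2: φ=-45°, α=15°
  direction (0.9659, 0.2588); cell (8,3); t to first gridline: x 0.5487, y 0.6182 (then +1.0353 / +3.8637)
    (9,3) via x @ 0.5487  # hit
  → r_2 = 0.5487
beam 3: φ=0°, α=60°
  direction (0.5000, 0.8660); cell (8,3); t to first gridline: x 1.0600, y 0.1848 (then +2.0000 / +1.1547)
    (8,4) via y @ 0.1848
    (9,4) via x @ 1.0600  # hit
  → r_3 = 1.0600
beam 4: φ=45°, α=105°
  direction (-0.2588, 0.9659); cell (8,3); t to first gridline: x 1.8159, y 0.1656 (then +3.8637 / +1.0353)
    (8,4) via y @ 0.1656
    (8,5) via y @ 1.2009
    (7,5) via x @ 1.8159
    (7,6) via y @ 2.2362
    (7,7) via y @ 3.2715
    (7,8) via y @ 4.3067  # hit
  → r_4 = 4.3067
beam 5: φ=90°, α=150°
  direction (-0.8660, 0.5000); cell (8,3); t to first gridline: x 0.5427, y 0.3200 (then +1.1547 / +2.0000)
    (8,4) via y @ 0.3200
    (7,4) via x @ 0.5427
    (6,4) via x @ 1.6974
    (6,5) via y @ 2.3200
    (5,5) via x @ 2.8521
    (4,5) via x @ 4.0068
    (4,6) via y @ 4.3200
    (3,6) via x @ 5.1615
    (2,6) via x @ 6.3162
    (2,7) via y @ 6.3200
    (1,7) via x @ 7.4709
    (1,8) via y @ 8.3200  # hit
  → r_5 = 8.3200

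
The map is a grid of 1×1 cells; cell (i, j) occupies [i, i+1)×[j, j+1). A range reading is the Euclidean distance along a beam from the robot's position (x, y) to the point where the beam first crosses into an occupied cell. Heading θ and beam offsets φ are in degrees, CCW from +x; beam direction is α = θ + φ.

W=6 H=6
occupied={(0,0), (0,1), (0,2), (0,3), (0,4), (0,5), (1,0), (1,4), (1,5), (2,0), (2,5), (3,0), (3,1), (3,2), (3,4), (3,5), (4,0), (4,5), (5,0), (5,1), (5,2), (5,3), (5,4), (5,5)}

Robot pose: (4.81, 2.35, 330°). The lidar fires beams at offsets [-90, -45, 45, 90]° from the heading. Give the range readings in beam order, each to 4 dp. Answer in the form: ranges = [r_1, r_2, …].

beam 1: φ=-90°, α=240°
  direction (-0.5000, -0.8660); cell (4,2); t to first gridline: x 1.6200, y 0.4041 (then +2.0000 / +1.1547)
    (4,1) via y @ 0.4041
    (4,0) via y @ 1.5588  # hit
  → r_1 = 1.5588
beam 2: φ=-45°, α=285°
  direction (0.2588, -0.9659); cell (4,2); t to first gridline: x 0.7341, y 0.3623 (then +3.8637 / +1.0353)
    (4,1) via y @ 0.3623
    (5,1) via x @ 0.7341  # hit
  → r_2 = 0.7341
beam 3: φ=45°, α=15°
  direction (0.9659, 0.2588); cell (4,2); t to first gridline: x 0.1967, y 2.5114 (then +1.0353 / +3.8637)
    (5,2) via x @ 0.1967  # hit
  → r_3 = 0.1967
beam 4: φ=90°, α=60°
  direction (0.5000, 0.8660); cell (4,2); t to first gridline: x 0.3800, y 0.7506 (then +2.0000 / +1.1547)
    (5,2) via x @ 0.3800  # hit
  → r_4 = 0.3800

ranges = [1.5588, 0.7341, 0.1967, 0.3800]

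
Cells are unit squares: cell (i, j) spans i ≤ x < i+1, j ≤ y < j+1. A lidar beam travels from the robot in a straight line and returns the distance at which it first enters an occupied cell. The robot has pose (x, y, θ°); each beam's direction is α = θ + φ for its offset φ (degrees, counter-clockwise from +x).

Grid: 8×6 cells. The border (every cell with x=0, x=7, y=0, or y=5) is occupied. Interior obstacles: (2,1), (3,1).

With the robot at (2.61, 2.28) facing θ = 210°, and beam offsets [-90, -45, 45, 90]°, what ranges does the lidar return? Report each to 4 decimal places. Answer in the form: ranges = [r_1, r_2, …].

beam 1: φ=-90°, α=120°
  dir = (cos 120°, sin 120°) = (-0.5000, 0.8660); from cell (2,2)
  next x-line at t=1.2200, next y-line at t=0.8314; Δt_x=2.0000, Δt_y=1.1547
    y: enter (2,3) at t=0.8314
    x: enter (1,3) at t=1.2200
    y: enter (1,4) at t=1.9861
    y: enter (1,5) at t=3.1408 ← occupied
  → r_1 = 3.1408
beam 2: φ=-45°, α=165°
  dir = (cos 165°, sin 165°) = (-0.9659, 0.2588); from cell (2,2)
  next x-line at t=0.6315, next y-line at t=2.7819; Δt_x=1.0353, Δt_y=3.8637
    x: enter (1,2) at t=0.6315
    x: enter (0,2) at t=1.6668 ← occupied
  → r_2 = 1.6668
beam 3: φ=45°, α=255°
  dir = (cos 255°, sin 255°) = (-0.2588, -0.9659); from cell (2,2)
  next x-line at t=2.3569, next y-line at t=0.2899; Δt_x=3.8637, Δt_y=1.0353
    y: enter (2,1) at t=0.2899 ← occupied
  → r_3 = 0.2899
beam 4: φ=90°, α=300°
  dir = (cos 300°, sin 300°) = (0.5000, -0.8660); from cell (2,2)
  next x-line at t=0.7800, next y-line at t=0.3233; Δt_x=2.0000, Δt_y=1.1547
    y: enter (2,1) at t=0.3233 ← occupied
  → r_4 = 0.3233

ranges = [3.1408, 1.6668, 0.2899, 0.3233]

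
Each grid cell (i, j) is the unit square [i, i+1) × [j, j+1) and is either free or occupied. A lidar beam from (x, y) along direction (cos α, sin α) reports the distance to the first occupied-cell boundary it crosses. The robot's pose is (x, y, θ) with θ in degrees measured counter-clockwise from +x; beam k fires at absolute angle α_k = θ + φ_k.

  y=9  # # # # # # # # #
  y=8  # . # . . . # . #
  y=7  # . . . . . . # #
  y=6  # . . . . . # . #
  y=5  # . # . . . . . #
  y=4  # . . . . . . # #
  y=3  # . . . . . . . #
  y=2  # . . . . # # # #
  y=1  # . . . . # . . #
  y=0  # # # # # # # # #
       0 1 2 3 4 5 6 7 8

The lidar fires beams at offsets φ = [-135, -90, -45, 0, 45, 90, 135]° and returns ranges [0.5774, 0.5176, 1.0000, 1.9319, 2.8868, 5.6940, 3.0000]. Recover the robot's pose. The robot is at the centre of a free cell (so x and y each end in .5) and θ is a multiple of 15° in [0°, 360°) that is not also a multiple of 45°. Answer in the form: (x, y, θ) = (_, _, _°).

The pose lattice has 46·16 = 736 candidates. Test each by forward raycasting.
  (6.5, 7.5, 165°): beam 3 = 0.5774 ≠ 1.0000 ✗
  (6.5, 1.5, 30°): beam 1 = 0.5176 ≠ 0.5774 ✗
  (1.5, 1.5, 75°): beam 2 = 1.9319 ≠ 0.5176 ✗
  (3.5, 7.5, 210°): beam 1 = 1.5529 ≠ 0.5774 ✗
  …
  (5.5, 3.5, 15°): r_1=0.5774, r_2=0.5176, r_3=1.0000, r_4=1.9319, r_5=2.8868, r_6=5.6940, r_7=3.0000 — all match ✓
No second candidate reproduces the full scan.

(x, y, θ) = (5.5, 3.5, 15°)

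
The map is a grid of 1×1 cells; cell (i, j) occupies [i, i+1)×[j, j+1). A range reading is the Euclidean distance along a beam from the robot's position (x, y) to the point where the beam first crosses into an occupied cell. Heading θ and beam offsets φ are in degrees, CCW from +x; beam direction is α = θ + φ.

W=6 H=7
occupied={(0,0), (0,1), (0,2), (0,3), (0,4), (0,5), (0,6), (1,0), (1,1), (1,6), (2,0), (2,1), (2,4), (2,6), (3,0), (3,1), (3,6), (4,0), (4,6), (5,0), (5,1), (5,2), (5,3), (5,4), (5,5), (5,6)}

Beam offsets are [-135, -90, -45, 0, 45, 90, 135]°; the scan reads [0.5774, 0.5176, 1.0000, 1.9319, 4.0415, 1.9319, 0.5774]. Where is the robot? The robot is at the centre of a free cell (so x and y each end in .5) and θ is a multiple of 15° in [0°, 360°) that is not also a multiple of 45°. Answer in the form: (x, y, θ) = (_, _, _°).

Enumerate (i+0.5, j+0.5, θ) over the 16 free cells and 16 admissible headings. For each, cast all 7 beams and compare to the given ranges.
  (4.5, 5.5, 210°): beam 1 = 0.5176 ≠ 0.5774 ✗
  (3.5, 2.5, 15°): beam 3 = 1.7321 ≠ 1.0000 ✗
  (4.5, 4.5, 30°): beam 1 = 2.5882 ≠ 0.5774 ✗
  (1.5, 3.5, 345°): beam 2 = 1.5529 ≠ 0.5176 ✗
  …
  (4.5, 5.5, 195°): r_1=0.5774, r_2=0.5176, r_3=1.0000, r_4=1.9319, r_5=4.0415, r_6=1.9319, r_7=0.5774 — all match ✓
No second candidate reproduces the full scan.

(x, y, θ) = (4.5, 5.5, 195°)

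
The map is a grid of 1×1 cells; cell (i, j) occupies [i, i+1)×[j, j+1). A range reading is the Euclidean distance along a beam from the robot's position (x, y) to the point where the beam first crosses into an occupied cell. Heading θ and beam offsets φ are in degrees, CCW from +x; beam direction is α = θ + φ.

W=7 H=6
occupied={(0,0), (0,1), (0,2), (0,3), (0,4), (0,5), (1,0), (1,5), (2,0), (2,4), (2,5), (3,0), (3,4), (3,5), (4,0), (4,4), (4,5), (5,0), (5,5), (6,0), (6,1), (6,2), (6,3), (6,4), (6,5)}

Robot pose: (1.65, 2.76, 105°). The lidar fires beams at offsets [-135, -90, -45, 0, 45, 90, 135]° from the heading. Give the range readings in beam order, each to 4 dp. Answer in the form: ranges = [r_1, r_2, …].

beam 1: φ=-135°, α=330°
  direction (0.8660, -0.5000); cell (1,2); t to first gridline: x 0.4041, y 1.5200 (then +1.1547 / +2.0000)
    (2,2) via x @ 0.4041
    (2,1) via y @ 1.5200
    (3,1) via x @ 1.5588
    (4,1) via x @ 2.7135
    (4,0) via y @ 3.5200  # hit
  → r_1 = 3.5200
beam 2: φ=-90°, α=15°
  direction (0.9659, 0.2588); cell (1,2); t to first gridline: x 0.3623, y 0.9273 (then +1.0353 / +3.8637)
    (2,2) via x @ 0.3623
    (2,3) via y @ 0.9273
    (3,3) via x @ 1.3976
    (4,3) via x @ 2.4329
    (5,3) via x @ 3.4682
    (6,3) via x @ 4.5035  # hit
  → r_2 = 4.5035
beam 3: φ=-45°, α=60°
  direction (0.5000, 0.8660); cell (1,2); t to first gridline: x 0.7000, y 0.2771 (then +2.0000 / +1.1547)
    (1,3) via y @ 0.2771
    (2,3) via x @ 0.7000
    (2,4) via y @ 1.4318  # hit
  → r_3 = 1.4318
beam 4: φ=0°, α=105°
  direction (-0.2588, 0.9659); cell (1,2); t to first gridline: x 2.5114, y 0.2485 (then +3.8637 / +1.0353)
    (1,3) via y @ 0.2485
    (1,4) via y @ 1.2837
    (1,5) via y @ 2.3190  # hit
  → r_4 = 2.3190
beam 5: φ=45°, α=150°
  direction (-0.8660, 0.5000); cell (1,2); t to first gridline: x 0.7506, y 0.4800 (then +1.1547 / +2.0000)
    (1,3) via y @ 0.4800
    (0,3) via x @ 0.7506  # hit
  → r_5 = 0.7506
beam 6: φ=90°, α=195°
  direction (-0.9659, -0.2588); cell (1,2); t to first gridline: x 0.6729, y 2.9364 (then +1.0353 / +3.8637)
    (0,2) via x @ 0.6729  # hit
  → r_6 = 0.6729
beam 7: φ=135°, α=240°
  direction (-0.5000, -0.8660); cell (1,2); t to first gridline: x 1.3000, y 0.8776 (then +2.0000 / +1.1547)
    (1,1) via y @ 0.8776
    (0,1) via x @ 1.3000  # hit
  → r_7 = 1.3000

ranges = [3.5200, 4.5035, 1.4318, 2.3190, 0.7506, 0.6729, 1.3000]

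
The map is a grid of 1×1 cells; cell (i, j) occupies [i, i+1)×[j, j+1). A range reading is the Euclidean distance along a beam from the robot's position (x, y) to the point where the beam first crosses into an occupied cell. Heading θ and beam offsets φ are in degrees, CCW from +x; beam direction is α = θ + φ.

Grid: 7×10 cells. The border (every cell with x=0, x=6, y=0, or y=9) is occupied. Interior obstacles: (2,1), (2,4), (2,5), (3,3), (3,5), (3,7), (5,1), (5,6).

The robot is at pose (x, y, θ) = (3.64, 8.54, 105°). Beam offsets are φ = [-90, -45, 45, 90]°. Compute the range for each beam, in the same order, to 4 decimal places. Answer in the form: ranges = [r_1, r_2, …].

ranges = [1.7773, 0.5312, 0.9200, 2.7331]

beam 1: φ=-90°, α=15°
  cosα=0.9659 sinα=0.2588 | (3,8) | tMaxX 0.3727 tMaxY 1.7773 | tΔX 1.0353 tΔY 3.8637
    t=0.3727 [x] (4,8)
    t=1.4080 [x] (5,8)
    t=1.7773 [y] (5,9) — stop
  → r_1 = 1.7773
beam 2: φ=-45°, α=60°
  cosα=0.5000 sinα=0.8660 | (3,8) | tMaxX 0.7200 tMaxY 0.5312 | tΔX 2.0000 tΔY 1.1547
    t=0.5312 [y] (3,9) — stop
  → r_2 = 0.5312
beam 3: φ=45°, α=150°
  cosα=-0.8660 sinα=0.5000 | (3,8) | tMaxX 0.7390 tMaxY 0.9200 | tΔX 1.1547 tΔY 2.0000
    t=0.7390 [x] (2,8)
    t=0.9200 [y] (2,9) — stop
  → r_3 = 0.9200
beam 4: φ=90°, α=195°
  cosα=-0.9659 sinα=-0.2588 | (3,8) | tMaxX 0.6626 tMaxY 2.0864 | tΔX 1.0353 tΔY 3.8637
    t=0.6626 [x] (2,8)
    t=1.6979 [x] (1,8)
    t=2.0864 [y] (1,7)
    t=2.7331 [x] (0,7) — stop
  → r_4 = 2.7331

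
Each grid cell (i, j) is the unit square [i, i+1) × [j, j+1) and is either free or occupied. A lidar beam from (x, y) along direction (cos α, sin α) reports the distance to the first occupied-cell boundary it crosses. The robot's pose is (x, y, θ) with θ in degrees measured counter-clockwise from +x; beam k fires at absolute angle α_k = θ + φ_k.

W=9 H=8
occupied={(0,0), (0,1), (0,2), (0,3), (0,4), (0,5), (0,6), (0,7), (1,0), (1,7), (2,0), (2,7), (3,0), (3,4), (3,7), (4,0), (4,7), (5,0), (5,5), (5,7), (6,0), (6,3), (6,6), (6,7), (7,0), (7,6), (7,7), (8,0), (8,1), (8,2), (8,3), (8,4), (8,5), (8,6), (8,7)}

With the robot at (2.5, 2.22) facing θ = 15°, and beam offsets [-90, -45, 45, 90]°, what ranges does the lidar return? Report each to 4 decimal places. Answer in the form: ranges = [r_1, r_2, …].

beam 1: φ=-90°, α=285°
  d=(0.2588,-0.9659)  start (2,2)  tX=1.9319 tY=0.2278  stride 1/|dx|=3.8637 1/|dy|=1.0353
    cross y-line → (2,1), t=0.2278
    cross y-line → (2,0), t=1.2630 (wall)
  → r_1 = 1.2630
beam 2: φ=-45°, α=330°
  d=(0.8660,-0.5000)  start (2,2)  tX=0.5774 tY=0.4400  stride 1/|dx|=1.1547 1/|dy|=2.0000
    cross y-line → (2,1), t=0.4400
    cross x-line → (3,1), t=0.5774
    cross x-line → (4,1), t=1.7321
    cross y-line → (4,0), t=2.4400 (wall)
  → r_2 = 2.4400
beam 3: φ=45°, α=60°
  d=(0.5000,0.8660)  start (2,2)  tX=1.0000 tY=0.9007  stride 1/|dx|=2.0000 1/|dy|=1.1547
    cross y-line → (2,3), t=0.9007
    cross x-line → (3,3), t=1.0000
    cross y-line → (3,4), t=2.0554 (wall)
  → r_3 = 2.0554
beam 4: φ=90°, α=105°
  d=(-0.2588,0.9659)  start (2,2)  tX=1.9319 tY=0.8075  stride 1/|dx|=3.8637 1/|dy|=1.0353
    cross y-line → (2,3), t=0.8075
    cross y-line → (2,4), t=1.8428
    cross x-line → (1,4), t=1.9319
    cross y-line → (1,5), t=2.8781
    cross y-line → (1,6), t=3.9133
    cross y-line → (1,7), t=4.9486 (wall)
  → r_4 = 4.9486

ranges = [1.2630, 2.4400, 2.0554, 4.9486]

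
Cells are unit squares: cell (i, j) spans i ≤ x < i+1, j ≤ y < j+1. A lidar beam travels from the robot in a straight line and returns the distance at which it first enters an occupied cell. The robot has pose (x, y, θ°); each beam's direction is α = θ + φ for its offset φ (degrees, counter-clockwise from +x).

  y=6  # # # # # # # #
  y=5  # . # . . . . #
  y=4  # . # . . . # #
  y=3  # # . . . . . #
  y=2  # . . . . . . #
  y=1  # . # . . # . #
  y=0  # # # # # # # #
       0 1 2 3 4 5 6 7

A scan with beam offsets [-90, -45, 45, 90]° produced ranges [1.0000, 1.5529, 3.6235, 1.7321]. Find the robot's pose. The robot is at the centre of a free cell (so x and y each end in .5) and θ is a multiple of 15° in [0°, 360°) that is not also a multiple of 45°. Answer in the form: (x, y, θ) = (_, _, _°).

The pose lattice has 24·16 = 384 candidates. Test each by forward raycasting.
  (1.5, 2.5, 105°): beam 1 = 5.6940 ≠ 1.0000 ✗
  (4.5, 4.5, 150°): beam 1 = 1.7321 ≠ 1.0000 ✗
  (6.5, 2.5, 15°): beam 1 = 1.5529 ≠ 1.0000 ✗
  (4.5, 4.5, 255°): beam 1 = 1.5529 ≠ 1.0000 ✗
  …
  (4.5, 5.5, 240°): r_1=1.0000, r_2=1.5529, r_3=3.6235, r_4=1.7321 — all match ✓
No second candidate reproduces the full scan.

(x, y, θ) = (4.5, 5.5, 240°)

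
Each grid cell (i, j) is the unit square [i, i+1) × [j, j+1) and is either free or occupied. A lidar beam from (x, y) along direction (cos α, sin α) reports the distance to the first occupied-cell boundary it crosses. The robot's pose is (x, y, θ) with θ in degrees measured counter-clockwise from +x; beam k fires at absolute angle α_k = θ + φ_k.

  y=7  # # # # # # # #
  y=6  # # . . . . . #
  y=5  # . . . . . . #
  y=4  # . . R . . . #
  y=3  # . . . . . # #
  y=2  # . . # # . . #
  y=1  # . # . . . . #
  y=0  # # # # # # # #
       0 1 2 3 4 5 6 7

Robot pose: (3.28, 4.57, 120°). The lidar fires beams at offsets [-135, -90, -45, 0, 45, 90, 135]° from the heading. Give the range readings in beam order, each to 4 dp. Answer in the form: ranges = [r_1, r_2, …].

ranges = [2.8160, 4.2955, 2.5157, 2.5600, 2.3604, 2.6327, 2.6607]

beam 1: φ=-135°, α=345°
  d=(0.9659,-0.2588)  start (3,4)  tX=0.7454 tY=2.2023  stride 1/|dx|=1.0353 1/|dy|=3.8637
    cross x-line → (4,4), t=0.7454
    cross x-line → (5,4), t=1.7807
    cross y-line → (5,3), t=2.2023
    cross x-line → (6,3), t=2.8160 (wall)
  → r_1 = 2.8160
beam 2: φ=-90°, α=30°
  d=(0.8660,0.5000)  start (3,4)  tX=0.8314 tY=0.8600  stride 1/|dx|=1.1547 1/|dy|=2.0000
    cross x-line → (4,4), t=0.8314
    cross y-line → (4,5), t=0.8600
    cross x-line → (5,5), t=1.9861
    cross y-line → (5,6), t=2.8600
    cross x-line → (6,6), t=3.1408
    cross x-line → (7,6), t=4.2955 (wall)
  → r_2 = 4.2955
beam 3: φ=-45°, α=75°
  d=(0.2588,0.9659)  start (3,4)  tX=2.7819 tY=0.4452  stride 1/|dx|=3.8637 1/|dy|=1.0353
    cross y-line → (3,5), t=0.4452
    cross y-line → (3,6), t=1.4804
    cross y-line → (3,7), t=2.5157 (wall)
  → r_3 = 2.5157
beam 4: φ=0°, α=120°
  d=(-0.5000,0.8660)  start (3,4)  tX=0.5600 tY=0.4965  stride 1/|dx|=2.0000 1/|dy|=1.1547
    cross y-line → (3,5), t=0.4965
    cross x-line → (2,5), t=0.5600
    cross y-line → (2,6), t=1.6512
    cross x-line → (1,6), t=2.5600 (wall)
  → r_4 = 2.5600
beam 5: φ=45°, α=165°
  d=(-0.9659,0.2588)  start (3,4)  tX=0.2899 tY=1.6614  stride 1/|dx|=1.0353 1/|dy|=3.8637
    cross x-line → (2,4), t=0.2899
    cross x-line → (1,4), t=1.3252
    cross y-line → (1,5), t=1.6614
    cross x-line → (0,5), t=2.3604 (wall)
  → r_5 = 2.3604
beam 6: φ=90°, α=210°
  d=(-0.8660,-0.5000)  start (3,4)  tX=0.3233 tY=1.1400  stride 1/|dx|=1.1547 1/|dy|=2.0000
    cross x-line → (2,4), t=0.3233
    cross y-line → (2,3), t=1.1400
    cross x-line → (1,3), t=1.4780
    cross x-line → (0,3), t=2.6327 (wall)
  → r_6 = 2.6327
beam 7: φ=135°, α=255°
  d=(-0.2588,-0.9659)  start (3,4)  tX=1.0818 tY=0.5901  stride 1/|dx|=3.8637 1/|dy|=1.0353
    cross y-line → (3,3), t=0.5901
    cross x-line → (2,3), t=1.0818
    cross y-line → (2,2), t=1.6254
    cross y-line → (2,1), t=2.6607 (wall)
  → r_7 = 2.6607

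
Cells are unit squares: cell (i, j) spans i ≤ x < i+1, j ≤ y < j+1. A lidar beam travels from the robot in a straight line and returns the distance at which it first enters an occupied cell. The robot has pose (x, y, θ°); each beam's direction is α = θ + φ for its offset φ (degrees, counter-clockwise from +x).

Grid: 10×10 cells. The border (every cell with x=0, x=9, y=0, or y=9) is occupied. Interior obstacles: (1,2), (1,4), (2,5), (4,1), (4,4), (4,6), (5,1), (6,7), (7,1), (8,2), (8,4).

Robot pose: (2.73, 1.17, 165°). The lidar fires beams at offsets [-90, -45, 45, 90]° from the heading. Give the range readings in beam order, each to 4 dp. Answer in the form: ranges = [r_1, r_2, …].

ranges = [5.0004, 1.4600, 0.3400, 0.1760]

beam 1: φ=-90°, α=75°
  cosα=0.2588 sinα=0.9659 | (2,1) | tMaxX 1.0432 tMaxY 0.8593 | tΔX 3.8637 tΔY 1.0353
    t=0.8593 [y] (2,2)
    t=1.0432 [x] (3,2)
    t=1.8946 [y] (3,3)
    t=2.9298 [y] (3,4)
    t=3.9651 [y] (3,5)
    t=4.9069 [x] (4,5)
    t=5.0004 [y] (4,6) — stop
  → r_1 = 5.0004
beam 2: φ=-45°, α=120°
  cosα=-0.5000 sinα=0.8660 | (2,1) | tMaxX 1.4600 tMaxY 0.9584 | tΔX 2.0000 tΔY 1.1547
    t=0.9584 [y] (2,2)
    t=1.4600 [x] (1,2) — stop
  → r_2 = 1.4600
beam 3: φ=45°, α=210°
  cosα=-0.8660 sinα=-0.5000 | (2,1) | tMaxX 0.8429 tMaxY 0.3400 | tΔX 1.1547 tΔY 2.0000
    t=0.3400 [y] (2,0) — stop
  → r_3 = 0.3400
beam 4: φ=90°, α=255°
  cosα=-0.2588 sinα=-0.9659 | (2,1) | tMaxX 2.8205 tMaxY 0.1760 | tΔX 3.8637 tΔY 1.0353
    t=0.1760 [y] (2,0) — stop
  → r_4 = 0.1760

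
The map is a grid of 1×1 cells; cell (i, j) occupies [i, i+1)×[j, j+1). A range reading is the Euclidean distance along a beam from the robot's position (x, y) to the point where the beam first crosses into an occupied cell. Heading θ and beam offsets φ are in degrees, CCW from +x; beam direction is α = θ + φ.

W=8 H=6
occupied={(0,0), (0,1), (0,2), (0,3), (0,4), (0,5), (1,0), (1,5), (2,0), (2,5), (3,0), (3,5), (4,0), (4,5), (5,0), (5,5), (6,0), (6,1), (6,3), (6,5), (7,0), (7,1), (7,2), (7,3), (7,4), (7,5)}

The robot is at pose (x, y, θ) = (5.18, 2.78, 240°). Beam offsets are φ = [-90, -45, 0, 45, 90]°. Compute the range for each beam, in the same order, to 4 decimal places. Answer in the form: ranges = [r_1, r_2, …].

ranges = [4.4400, 4.3275, 2.0554, 1.8428, 1.5600]

beam 1: φ=-90°, α=150°
  dir = (cos 150°, sin 150°) = (-0.8660, 0.5000); from cell (5,2)
  next x-line at t=0.2078, next y-line at t=0.4400; Δt_x=1.1547, Δt_y=2.0000
    x: enter (4,2) at t=0.2078
    y: enter (4,3) at t=0.4400
    x: enter (3,3) at t=1.3625
    y: enter (3,4) at t=2.4400
    x: enter (2,4) at t=2.5172
    x: enter (1,4) at t=3.6719
    y: enter (1,5) at t=4.4400 ← occupied
  → r_1 = 4.4400
beam 2: φ=-45°, α=195°
  dir = (cos 195°, sin 195°) = (-0.9659, -0.2588); from cell (5,2)
  next x-line at t=0.1863, next y-line at t=3.0137; Δt_x=1.0353, Δt_y=3.8637
    x: enter (4,2) at t=0.1863
    x: enter (3,2) at t=1.2216
    x: enter (2,2) at t=2.2569
    y: enter (2,1) at t=3.0137
    x: enter (1,1) at t=3.2922
    x: enter (0,1) at t=4.3275 ← occupied
  → r_2 = 4.3275
beam 3: φ=0°, α=240°
  dir = (cos 240°, sin 240°) = (-0.5000, -0.8660); from cell (5,2)
  next x-line at t=0.3600, next y-line at t=0.9007; Δt_x=2.0000, Δt_y=1.1547
    x: enter (4,2) at t=0.3600
    y: enter (4,1) at t=0.9007
    y: enter (4,0) at t=2.0554 ← occupied
  → r_3 = 2.0554
beam 4: φ=45°, α=285°
  dir = (cos 285°, sin 285°) = (0.2588, -0.9659); from cell (5,2)
  next x-line at t=3.1682, next y-line at t=0.8075; Δt_x=3.8637, Δt_y=1.0353
    y: enter (5,1) at t=0.8075
    y: enter (5,0) at t=1.8428 ← occupied
  → r_4 = 1.8428
beam 5: φ=90°, α=330°
  dir = (cos 330°, sin 330°) = (0.8660, -0.5000); from cell (5,2)
  next x-line at t=0.9469, next y-line at t=1.5600; Δt_x=1.1547, Δt_y=2.0000
    x: enter (6,2) at t=0.9469
    y: enter (6,1) at t=1.5600 ← occupied
  → r_5 = 1.5600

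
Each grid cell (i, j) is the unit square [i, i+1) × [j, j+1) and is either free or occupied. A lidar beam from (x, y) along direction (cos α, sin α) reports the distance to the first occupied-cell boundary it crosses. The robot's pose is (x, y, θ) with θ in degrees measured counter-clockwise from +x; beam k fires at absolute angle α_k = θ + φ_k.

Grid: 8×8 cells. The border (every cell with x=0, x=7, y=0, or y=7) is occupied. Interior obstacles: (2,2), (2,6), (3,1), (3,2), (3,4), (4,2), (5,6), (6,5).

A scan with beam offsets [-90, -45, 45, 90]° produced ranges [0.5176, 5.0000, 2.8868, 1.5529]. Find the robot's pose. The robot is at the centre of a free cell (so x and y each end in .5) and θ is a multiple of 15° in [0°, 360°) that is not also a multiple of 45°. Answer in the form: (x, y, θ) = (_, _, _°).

(x, y, θ) = (3.5, 6.5, 285°)

The pose lattice has 28·16 = 448 candidates. Test each by forward raycasting.
  (4.5, 1.5, 195°): beam 2 = 0.5774 ≠ 5.0000 ✗
  (4.5, 6.5, 60°): beam 1 = 0.5774 ≠ 0.5176 ✗
  (6.5, 4.5, 105°): beam 2 = 0.5774 ≠ 5.0000 ✗
  …
  (3.5, 6.5, 285°): r_1=0.5176, r_2=5.0000, r_3=2.8868, r_4=1.5529 — all match ✓
Only this pose fits every beam.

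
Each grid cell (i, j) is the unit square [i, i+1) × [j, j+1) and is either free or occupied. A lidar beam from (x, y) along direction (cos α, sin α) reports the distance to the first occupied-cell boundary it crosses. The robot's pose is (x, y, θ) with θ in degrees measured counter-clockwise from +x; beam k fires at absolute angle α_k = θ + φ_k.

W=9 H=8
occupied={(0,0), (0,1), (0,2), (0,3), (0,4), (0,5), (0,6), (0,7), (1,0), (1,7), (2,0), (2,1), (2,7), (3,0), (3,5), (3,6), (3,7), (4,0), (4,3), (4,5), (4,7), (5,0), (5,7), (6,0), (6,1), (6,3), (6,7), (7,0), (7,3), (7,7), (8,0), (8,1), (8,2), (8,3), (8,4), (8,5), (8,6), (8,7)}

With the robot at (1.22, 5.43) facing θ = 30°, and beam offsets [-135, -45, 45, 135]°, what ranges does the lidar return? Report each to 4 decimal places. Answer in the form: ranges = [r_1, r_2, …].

ranges = [0.8500, 5.5251, 1.6254, 0.2278]

beam 1: φ=-135°, α=255°
  cosα=-0.2588 sinα=-0.9659 | (1,5) | tMaxX 0.8500 tMaxY 0.4452 | tΔX 3.8637 tΔY 1.0353
    t=0.4452 [y] (1,4)
    t=0.8500 [x] (0,4) — stop
  → r_1 = 0.8500
beam 2: φ=-45°, α=345°
  cosα=0.9659 sinα=-0.2588 | (1,5) | tMaxX 0.8075 tMaxY 1.6614 | tΔX 1.0353 tΔY 3.8637
    t=0.8075 [x] (2,5)
    t=1.6614 [y] (2,4)
    t=1.8428 [x] (3,4)
    t=2.8781 [x] (4,4)
    t=3.9133 [x] (5,4)
    t=4.9486 [x] (6,4)
    t=5.5251 [y] (6,3) — stop
  → r_2 = 5.5251
beam 3: φ=45°, α=75°
  cosα=0.2588 sinα=0.9659 | (1,5) | tMaxX 3.0137 tMaxY 0.5901 | tΔX 3.8637 tΔY 1.0353
    t=0.5901 [y] (1,6)
    t=1.6254 [y] (1,7) — stop
  → r_3 = 1.6254
beam 4: φ=135°, α=165°
  cosα=-0.9659 sinα=0.2588 | (1,5) | tMaxX 0.2278 tMaxY 2.2023 | tΔX 1.0353 tΔY 3.8637
    t=0.2278 [x] (0,5) — stop
  → r_4 = 0.2278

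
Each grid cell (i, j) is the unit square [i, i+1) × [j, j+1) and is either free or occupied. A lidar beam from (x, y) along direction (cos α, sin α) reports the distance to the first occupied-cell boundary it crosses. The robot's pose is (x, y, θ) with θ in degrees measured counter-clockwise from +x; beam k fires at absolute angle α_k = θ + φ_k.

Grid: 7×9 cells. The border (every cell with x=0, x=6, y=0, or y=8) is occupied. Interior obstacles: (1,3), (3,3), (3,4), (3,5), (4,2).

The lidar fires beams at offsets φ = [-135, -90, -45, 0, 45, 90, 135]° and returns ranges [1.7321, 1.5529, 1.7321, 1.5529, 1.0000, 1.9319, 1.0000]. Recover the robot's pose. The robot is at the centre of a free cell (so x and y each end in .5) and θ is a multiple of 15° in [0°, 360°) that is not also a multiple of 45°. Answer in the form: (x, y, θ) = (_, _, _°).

(x, y, θ) = (2.5, 2.5, 345°)

Candidates: 30 free-cell centres × 16 headings = 480 poses. Raycast each; keep the one whose scan matches to 4 dp.
  (3.5, 2.5, 300°): beam 1 = 1.9319 ≠ 1.7321 ✗
  (4.5, 7.5, 165°): beam 1 = 1.0000 ≠ 1.7321 ✗
  (3.5, 2.5, 75°): beam 2 = 0.5176 ≠ 1.5529 ✗
  …
  (2.5, 2.5, 345°): r_1=1.7321, r_2=1.5529, r_3=1.7321, r_4=1.5529, r_5=1.0000, r_6=1.9319, r_7=1.0000 — all match ✓
Unique over the lattice → pose = (2.5, 2.5, 345°).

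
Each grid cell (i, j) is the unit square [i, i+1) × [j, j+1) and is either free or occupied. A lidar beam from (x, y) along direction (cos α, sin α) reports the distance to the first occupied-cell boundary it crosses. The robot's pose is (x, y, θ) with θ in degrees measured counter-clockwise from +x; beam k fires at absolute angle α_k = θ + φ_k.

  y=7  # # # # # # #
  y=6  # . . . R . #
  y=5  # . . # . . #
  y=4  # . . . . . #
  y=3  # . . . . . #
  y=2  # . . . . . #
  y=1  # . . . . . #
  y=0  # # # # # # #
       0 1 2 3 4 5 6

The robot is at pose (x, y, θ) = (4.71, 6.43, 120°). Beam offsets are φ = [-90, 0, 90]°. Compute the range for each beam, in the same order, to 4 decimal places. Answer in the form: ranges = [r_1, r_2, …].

ranges = [1.1400, 0.6582, 0.8600]

beam 1: φ=-90°, α=30°
  direction (0.8660, 0.5000); cell (4,6); t to first gridline: x 0.3349, y 1.1400 (then +1.1547 / +2.0000)
    (5,6) via x @ 0.3349
    (5,7) via y @ 1.1400  # hit
  → r_1 = 1.1400
beam 2: φ=0°, α=120°
  direction (-0.5000, 0.8660); cell (4,6); t to first gridline: x 1.4200, y 0.6582 (then +2.0000 / +1.1547)
    (4,7) via y @ 0.6582  # hit
  → r_2 = 0.6582
beam 3: φ=90°, α=210°
  direction (-0.8660, -0.5000); cell (4,6); t to first gridline: x 0.8198, y 0.8600 (then +1.1547 / +2.0000)
    (3,6) via x @ 0.8198
    (3,5) via y @ 0.8600  # hit
  → r_3 = 0.8600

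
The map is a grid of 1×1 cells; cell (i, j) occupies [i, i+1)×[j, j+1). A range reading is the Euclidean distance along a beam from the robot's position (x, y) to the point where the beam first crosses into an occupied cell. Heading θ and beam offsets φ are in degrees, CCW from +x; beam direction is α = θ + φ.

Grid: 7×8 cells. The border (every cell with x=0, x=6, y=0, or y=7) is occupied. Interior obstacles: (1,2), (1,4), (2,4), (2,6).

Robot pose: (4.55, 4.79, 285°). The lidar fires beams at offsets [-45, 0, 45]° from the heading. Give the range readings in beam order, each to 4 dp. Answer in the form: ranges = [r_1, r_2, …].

beam 1: φ=-45°, α=240°
  direction (-0.5000, -0.8660); cell (4,4); t to first gridline: x 1.1000, y 0.9122 (then +2.0000 / +1.1547)
    (4,3) via y @ 0.9122
    (3,3) via x @ 1.1000
    (3,2) via y @ 2.0669
    (2,2) via x @ 3.1000
    (2,1) via y @ 3.2216
    (2,0) via y @ 4.3763  # hit
  → r_1 = 4.3763
beam 2: φ=0°, α=285°
  direction (0.2588, -0.9659); cell (4,4); t to first gridline: x 1.7387, y 0.8179 (then +3.8637 / +1.0353)
    (4,3) via y @ 0.8179
    (5,3) via x @ 1.7387
    (5,2) via y @ 1.8531
    (5,1) via y @ 2.8884
    (5,0) via y @ 3.9237  # hit
  → r_2 = 3.9237
beam 3: φ=45°, α=330°
  direction (0.8660, -0.5000); cell (4,4); t to first gridline: x 0.5196, y 1.5800 (then +1.1547 / +2.0000)
    (5,4) via x @ 0.5196
    (5,3) via y @ 1.5800
    (6,3) via x @ 1.6743  # hit
  → r_3 = 1.6743

ranges = [4.3763, 3.9237, 1.6743]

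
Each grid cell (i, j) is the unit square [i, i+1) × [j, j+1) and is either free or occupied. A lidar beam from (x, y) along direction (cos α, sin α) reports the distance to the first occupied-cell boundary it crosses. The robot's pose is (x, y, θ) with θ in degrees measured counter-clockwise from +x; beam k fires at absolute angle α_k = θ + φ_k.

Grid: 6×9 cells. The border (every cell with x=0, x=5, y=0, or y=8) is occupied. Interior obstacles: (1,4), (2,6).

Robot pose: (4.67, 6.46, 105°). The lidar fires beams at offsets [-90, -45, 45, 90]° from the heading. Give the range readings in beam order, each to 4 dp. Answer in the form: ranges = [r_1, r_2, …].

ranges = [0.3416, 0.6600, 3.0800, 1.7289]

beam 1: φ=-90°, α=15°
  direction (0.9659, 0.2588); cell (4,6); t to first gridline: x 0.3416, y 2.0864 (then +1.0353 / +3.8637)
    (5,6) via x @ 0.3416  # hit
  → r_1 = 0.3416
beam 2: φ=-45°, α=60°
  direction (0.5000, 0.8660); cell (4,6); t to first gridline: x 0.6600, y 0.6235 (then +2.0000 / +1.1547)
    (4,7) via y @ 0.6235
    (5,7) via x @ 0.6600  # hit
  → r_2 = 0.6600
beam 3: φ=45°, α=150°
  direction (-0.8660, 0.5000); cell (4,6); t to first gridline: x 0.7736, y 1.0800 (then +1.1547 / +2.0000)
    (3,6) via x @ 0.7736
    (3,7) via y @ 1.0800
    (2,7) via x @ 1.9283
    (2,8) via y @ 3.0800  # hit
  → r_3 = 3.0800
beam 4: φ=90°, α=195°
  direction (-0.9659, -0.2588); cell (4,6); t to first gridline: x 0.6936, y 1.7773 (then +1.0353 / +3.8637)
    (3,6) via x @ 0.6936
    (2,6) via x @ 1.7289  # hit
  → r_4 = 1.7289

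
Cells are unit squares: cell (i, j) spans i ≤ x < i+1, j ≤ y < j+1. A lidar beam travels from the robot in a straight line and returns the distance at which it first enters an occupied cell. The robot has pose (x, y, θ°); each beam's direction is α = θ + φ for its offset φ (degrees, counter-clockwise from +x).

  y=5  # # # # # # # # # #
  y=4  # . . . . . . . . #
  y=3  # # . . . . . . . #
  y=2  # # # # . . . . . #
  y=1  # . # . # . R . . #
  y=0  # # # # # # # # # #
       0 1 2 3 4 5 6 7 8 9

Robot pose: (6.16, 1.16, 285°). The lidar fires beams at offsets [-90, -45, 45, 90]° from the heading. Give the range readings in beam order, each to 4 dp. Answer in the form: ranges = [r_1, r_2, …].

ranges = [0.6182, 0.1848, 0.3200, 2.9402]

beam 1: φ=-90°, α=195°
  d=(-0.9659,-0.2588)  start (6,1)  tX=0.1656 tY=0.6182  stride 1/|dx|=1.0353 1/|dy|=3.8637
    cross x-line → (5,1), t=0.1656
    cross y-line → (5,0), t=0.6182 (wall)
  → r_1 = 0.6182
beam 2: φ=-45°, α=240°
  d=(-0.5000,-0.8660)  start (6,1)  tX=0.3200 tY=0.1848  stride 1/|dx|=2.0000 1/|dy|=1.1547
    cross y-line → (6,0), t=0.1848 (wall)
  → r_2 = 0.1848
beam 3: φ=45°, α=330°
  d=(0.8660,-0.5000)  start (6,1)  tX=0.9699 tY=0.3200  stride 1/|dx|=1.1547 1/|dy|=2.0000
    cross y-line → (6,0), t=0.3200 (wall)
  → r_3 = 0.3200
beam 4: φ=90°, α=15°
  d=(0.9659,0.2588)  start (6,1)  tX=0.8696 tY=3.2455  stride 1/|dx|=1.0353 1/|dy|=3.8637
    cross x-line → (7,1), t=0.8696
    cross x-line → (8,1), t=1.9049
    cross x-line → (9,1), t=2.9402 (wall)
  → r_4 = 2.9402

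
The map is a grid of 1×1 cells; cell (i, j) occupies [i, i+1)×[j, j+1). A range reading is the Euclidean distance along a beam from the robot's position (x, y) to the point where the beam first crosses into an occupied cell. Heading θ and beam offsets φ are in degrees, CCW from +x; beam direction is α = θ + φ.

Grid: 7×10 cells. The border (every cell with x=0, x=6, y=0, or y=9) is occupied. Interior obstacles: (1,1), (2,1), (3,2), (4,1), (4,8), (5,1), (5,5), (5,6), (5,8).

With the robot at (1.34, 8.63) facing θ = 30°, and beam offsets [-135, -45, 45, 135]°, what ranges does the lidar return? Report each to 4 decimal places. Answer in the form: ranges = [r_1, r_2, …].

beam 1: φ=-135°, α=255°
  direction (-0.2588, -0.9659); cell (1,8); t to first gridline: x 1.3137, y 0.6522 (then +3.8637 / +1.0353)
    (1,7) via y @ 0.6522
    (0,7) via x @ 1.3137  # hit
  → r_1 = 1.3137
beam 2: φ=-45°, α=345°
  direction (0.9659, -0.2588); cell (1,8); t to first gridline: x 0.6833, y 2.4341 (then +1.0353 / +3.8637)
    (2,8) via x @ 0.6833
    (3,8) via x @ 1.7186
    (3,7) via y @ 2.4341
    (4,7) via x @ 2.7538
    (5,7) via x @ 3.7891
    (6,7) via x @ 4.8244  # hit
  → r_2 = 4.8244
beam 3: φ=45°, α=75°
  direction (0.2588, 0.9659); cell (1,8); t to first gridline: x 2.5500, y 0.3831 (then +3.8637 / +1.0353)
    (1,9) via y @ 0.3831  # hit
  → r_3 = 0.3831
beam 4: φ=135°, α=165°
  direction (-0.9659, 0.2588); cell (1,8); t to first gridline: x 0.3520, y 1.4296 (then +1.0353 / +3.8637)
    (0,8) via x @ 0.3520  # hit
  → r_4 = 0.3520

ranges = [1.3137, 4.8244, 0.3831, 0.3520]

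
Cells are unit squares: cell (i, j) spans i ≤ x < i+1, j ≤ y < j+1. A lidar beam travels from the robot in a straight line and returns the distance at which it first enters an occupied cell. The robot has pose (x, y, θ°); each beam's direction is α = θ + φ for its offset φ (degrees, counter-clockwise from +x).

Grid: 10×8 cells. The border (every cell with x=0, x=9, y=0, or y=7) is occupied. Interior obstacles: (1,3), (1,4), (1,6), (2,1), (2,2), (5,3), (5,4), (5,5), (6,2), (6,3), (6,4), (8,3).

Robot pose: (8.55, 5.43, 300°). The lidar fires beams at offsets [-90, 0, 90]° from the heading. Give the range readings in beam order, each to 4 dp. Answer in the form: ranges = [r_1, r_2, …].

ranges = [1.7898, 0.9000, 0.5196]

beam 1: φ=-90°, α=210°
  cosα=-0.8660 sinα=-0.5000 | (8,5) | tMaxX 0.6351 tMaxY 0.8600 | tΔX 1.1547 tΔY 2.0000
    t=0.6351 [x] (7,5)
    t=0.8600 [y] (7,4)
    t=1.7898 [x] (6,4) — stop
  → r_1 = 1.7898
beam 2: φ=0°, α=300°
  cosα=0.5000 sinα=-0.8660 | (8,5) | tMaxX 0.9000 tMaxY 0.4965 | tΔX 2.0000 tΔY 1.1547
    t=0.4965 [y] (8,4)
    t=0.9000 [x] (9,4) — stop
  → r_2 = 0.9000
beam 3: φ=90°, α=30°
  cosα=0.8660 sinα=0.5000 | (8,5) | tMaxX 0.5196 tMaxY 1.1400 | tΔX 1.1547 tΔY 2.0000
    t=0.5196 [x] (9,5) — stop
  → r_3 = 0.5196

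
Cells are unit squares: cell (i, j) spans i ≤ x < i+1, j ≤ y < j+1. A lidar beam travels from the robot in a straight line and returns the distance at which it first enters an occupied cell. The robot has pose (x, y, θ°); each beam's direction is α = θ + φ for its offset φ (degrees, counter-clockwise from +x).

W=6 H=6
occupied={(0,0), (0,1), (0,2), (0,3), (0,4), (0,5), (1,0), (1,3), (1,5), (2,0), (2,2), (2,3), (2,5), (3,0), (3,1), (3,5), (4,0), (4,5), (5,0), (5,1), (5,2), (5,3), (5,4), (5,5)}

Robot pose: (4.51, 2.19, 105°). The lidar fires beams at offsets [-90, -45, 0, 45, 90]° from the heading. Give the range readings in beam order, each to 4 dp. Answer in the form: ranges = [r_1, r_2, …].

ranges = [0.5073, 0.9800, 2.9091, 1.7436, 0.7341]

beam 1: φ=-90°, α=15°
  direction (0.9659, 0.2588); cell (4,2); t to first gridline: x 0.5073, y 3.1296 (then +1.0353 / +3.8637)
    (5,2) via x @ 0.5073  # hit
  → r_1 = 0.5073
beam 2: φ=-45°, α=60°
  direction (0.5000, 0.8660); cell (4,2); t to first gridline: x 0.9800, y 0.9353 (then +2.0000 / +1.1547)
    (4,3) via y @ 0.9353
    (5,3) via x @ 0.9800  # hit
  → r_2 = 0.9800
beam 3: φ=0°, α=105°
  direction (-0.2588, 0.9659); cell (4,2); t to first gridline: x 1.9705, y 0.8386 (then +3.8637 / +1.0353)
    (4,3) via y @ 0.8386
    (4,4) via y @ 1.8738
    (3,4) via x @ 1.9705
    (3,5) via y @ 2.9091  # hit
  → r_3 = 2.9091
beam 4: φ=45°, α=150°
  direction (-0.8660, 0.5000); cell (4,2); t to first gridline: x 0.5889, y 1.6200 (then +1.1547 / +2.0000)
    (3,2) via x @ 0.5889
    (3,3) via y @ 1.6200
    (2,3) via x @ 1.7436  # hit
  → r_4 = 1.7436
beam 5: φ=90°, α=195°
  direction (-0.9659, -0.2588); cell (4,2); t to first gridline: x 0.5280, y 0.7341 (then +1.0353 / +3.8637)
    (3,2) via x @ 0.5280
    (3,1) via y @ 0.7341  # hit
  → r_5 = 0.7341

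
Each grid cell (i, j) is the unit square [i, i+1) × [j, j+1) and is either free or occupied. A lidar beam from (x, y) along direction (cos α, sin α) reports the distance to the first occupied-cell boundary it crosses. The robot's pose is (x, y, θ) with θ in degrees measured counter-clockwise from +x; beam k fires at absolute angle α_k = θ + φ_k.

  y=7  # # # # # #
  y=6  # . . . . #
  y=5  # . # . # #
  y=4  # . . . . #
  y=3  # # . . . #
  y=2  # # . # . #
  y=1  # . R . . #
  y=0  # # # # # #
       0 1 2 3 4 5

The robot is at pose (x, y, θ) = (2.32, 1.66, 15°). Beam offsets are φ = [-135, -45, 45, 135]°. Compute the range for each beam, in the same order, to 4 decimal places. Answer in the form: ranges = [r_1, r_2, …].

ranges = [0.7621, 1.3200, 1.3600, 0.6800]

beam 1: φ=-135°, α=240°
  dir = (cos 240°, sin 240°) = (-0.5000, -0.8660); from cell (2,1)
  next x-line at t=0.6400, next y-line at t=0.7621; Δt_x=2.0000, Δt_y=1.1547
    x: enter (1,1) at t=0.6400
    y: enter (1,0) at t=0.7621 ← occupied
  → r_1 = 0.7621
beam 2: φ=-45°, α=330°
  dir = (cos 330°, sin 330°) = (0.8660, -0.5000); from cell (2,1)
  next x-line at t=0.7852, next y-line at t=1.3200; Δt_x=1.1547, Δt_y=2.0000
    x: enter (3,1) at t=0.7852
    y: enter (3,0) at t=1.3200 ← occupied
  → r_2 = 1.3200
beam 3: φ=45°, α=60°
  dir = (cos 60°, sin 60°) = (0.5000, 0.8660); from cell (2,1)
  next x-line at t=1.3600, next y-line at t=0.3926; Δt_x=2.0000, Δt_y=1.1547
    y: enter (2,2) at t=0.3926
    x: enter (3,2) at t=1.3600 ← occupied
  → r_3 = 1.3600
beam 4: φ=135°, α=150°
  dir = (cos 150°, sin 150°) = (-0.8660, 0.5000); from cell (2,1)
  next x-line at t=0.3695, next y-line at t=0.6800; Δt_x=1.1547, Δt_y=2.0000
    x: enter (1,1) at t=0.3695
    y: enter (1,2) at t=0.6800 ← occupied
  → r_4 = 0.6800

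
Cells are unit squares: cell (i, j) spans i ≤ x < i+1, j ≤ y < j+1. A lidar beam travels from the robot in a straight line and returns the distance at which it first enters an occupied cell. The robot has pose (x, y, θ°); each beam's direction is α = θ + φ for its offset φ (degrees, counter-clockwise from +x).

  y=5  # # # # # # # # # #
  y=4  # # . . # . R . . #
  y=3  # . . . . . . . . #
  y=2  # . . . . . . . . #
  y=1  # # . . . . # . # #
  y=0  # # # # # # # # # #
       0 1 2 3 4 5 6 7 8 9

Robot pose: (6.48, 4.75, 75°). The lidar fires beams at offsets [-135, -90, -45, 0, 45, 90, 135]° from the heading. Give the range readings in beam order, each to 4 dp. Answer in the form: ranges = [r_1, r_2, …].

ranges = [3.1754, 2.6089, 0.5000, 0.2588, 0.2887, 0.9659, 5.5000]

beam 1: φ=-135°, α=300°
  cosα=0.5000 sinα=-0.8660 | (6,4) | tMaxX 1.0400 tMaxY 0.8660 | tΔX 2.0000 tΔY 1.1547
    t=0.8660 [y] (6,3)
    t=1.0400 [x] (7,3)
    t=2.0207 [y] (7,2)
    t=3.0400 [x] (8,2)
    t=3.1754 [y] (8,1) — stop
  → r_1 = 3.1754
beam 2: φ=-90°, α=345°
  cosα=0.9659 sinα=-0.2588 | (6,4) | tMaxX 0.5383 tMaxY 2.8978 | tΔX 1.0353 tΔY 3.8637
    t=0.5383 [x] (7,4)
    t=1.5736 [x] (8,4)
    t=2.6089 [x] (9,4) — stop
  → r_2 = 2.6089
beam 3: φ=-45°, α=30°
  cosα=0.8660 sinα=0.5000 | (6,4) | tMaxX 0.6004 tMaxY 0.5000 | tΔX 1.1547 tΔY 2.0000
    t=0.5000 [y] (6,5) — stop
  → r_3 = 0.5000
beam 4: φ=0°, α=75°
  cosα=0.2588 sinα=0.9659 | (6,4) | tMaxX 2.0091 tMaxY 0.2588 | tΔX 3.8637 tΔY 1.0353
    t=0.2588 [y] (6,5) — stop
  → r_4 = 0.2588
beam 5: φ=45°, α=120°
  cosα=-0.5000 sinα=0.8660 | (6,4) | tMaxX 0.9600 tMaxY 0.2887 | tΔX 2.0000 tΔY 1.1547
    t=0.2887 [y] (6,5) — stop
  → r_5 = 0.2887
beam 6: φ=90°, α=165°
  cosα=-0.9659 sinα=0.2588 | (6,4) | tMaxX 0.4969 tMaxY 0.9659 | tΔX 1.0353 tΔY 3.8637
    t=0.4969 [x] (5,4)
    t=0.9659 [y] (5,5) — stop
  → r_6 = 0.9659
beam 7: φ=135°, α=210°
  cosα=-0.8660 sinα=-0.5000 | (6,4) | tMaxX 0.5543 tMaxY 1.5000 | tΔX 1.1547 tΔY 2.0000
    t=0.5543 [x] (5,4)
    t=1.5000 [y] (5,3)
    t=1.7090 [x] (4,3)
    t=2.8637 [x] (3,3)
    t=3.5000 [y] (3,2)
    t=4.0184 [x] (2,2)
    t=5.1731 [x] (1,2)
    t=5.5000 [y] (1,1) — stop
  → r_7 = 5.5000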